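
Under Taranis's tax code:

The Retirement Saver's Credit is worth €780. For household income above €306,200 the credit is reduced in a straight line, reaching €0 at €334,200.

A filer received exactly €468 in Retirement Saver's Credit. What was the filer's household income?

€468 is 468/780 of the full €780, so 312/780 of the €28,000 range has been used: income = €306,200 + €28,000 × 312/780 = €317,400.

€317,400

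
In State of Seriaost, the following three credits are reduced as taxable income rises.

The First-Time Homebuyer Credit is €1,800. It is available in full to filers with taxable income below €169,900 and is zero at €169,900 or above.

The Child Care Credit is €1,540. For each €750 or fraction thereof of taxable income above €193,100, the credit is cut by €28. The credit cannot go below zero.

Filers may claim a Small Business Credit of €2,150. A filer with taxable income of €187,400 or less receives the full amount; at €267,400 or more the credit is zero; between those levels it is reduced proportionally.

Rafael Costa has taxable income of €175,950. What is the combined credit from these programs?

First-Time Homebuyer Credit: €175,950 meets or exceeds the €169,900 cutoff, so the credit is €0.
Child Care Credit: €175,950 is at or below the €193,100 threshold, so the full €1,540 applies.
Small Business Credit: €175,950 is at or below the €187,400 threshold, so the full €2,150 applies.
Total: €0 + €1,540 + €2,150 = €3,690.

€3,690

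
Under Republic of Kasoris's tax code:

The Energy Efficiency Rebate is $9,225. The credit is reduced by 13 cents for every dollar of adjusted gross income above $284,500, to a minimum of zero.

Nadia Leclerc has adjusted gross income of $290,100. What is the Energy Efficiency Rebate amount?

$8,497

Energy Efficiency Rebate: 13% of the $5,600 excess over $284,500 is $728; credit = $9,225 − $728 = $8,497.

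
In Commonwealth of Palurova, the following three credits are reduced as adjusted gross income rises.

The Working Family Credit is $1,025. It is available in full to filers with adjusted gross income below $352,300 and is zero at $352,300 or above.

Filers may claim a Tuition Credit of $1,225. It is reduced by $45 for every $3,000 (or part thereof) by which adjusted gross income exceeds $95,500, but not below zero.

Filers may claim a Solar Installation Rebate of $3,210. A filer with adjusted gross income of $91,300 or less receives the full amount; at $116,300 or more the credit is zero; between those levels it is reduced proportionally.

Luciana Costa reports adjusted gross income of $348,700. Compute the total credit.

$1,025

Working Family Credit: $348,700 is below the $352,300 cutoff, so the full $1,025 applies.
Tuition Credit: income exceeds $95,500 by $253,200 → 85 increments × $45 = $3,825 ≥ base, so the credit is $0.
Solar Installation Rebate: $348,700 is at or above $116,300, so the credit is $0.
Total: $1,025 + $0 + $0 = $1,025.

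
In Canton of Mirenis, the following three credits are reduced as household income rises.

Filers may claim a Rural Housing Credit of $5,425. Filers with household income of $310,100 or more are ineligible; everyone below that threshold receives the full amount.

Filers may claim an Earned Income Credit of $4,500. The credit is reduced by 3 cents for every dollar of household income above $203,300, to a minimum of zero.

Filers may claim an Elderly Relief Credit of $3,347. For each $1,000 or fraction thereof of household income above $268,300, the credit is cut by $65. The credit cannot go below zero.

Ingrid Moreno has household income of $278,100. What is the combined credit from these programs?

$10,378

Rural Housing Credit: $278,100 is below the $310,100 cutoff, so the full $5,425 applies.
Earned Income Credit: 3% of the $74,800 excess over $203,300 is $2,244; credit = $4,500 − $2,244 = $2,256.
Elderly Relief Credit: income exceeds $268,300 by $9,800, which is 10 full-or-partial $1,000 increments; reduction = 10 × $65 = $650, leaving $2,697.
Total: $5,425 + $2,256 + $2,697 = $10,378.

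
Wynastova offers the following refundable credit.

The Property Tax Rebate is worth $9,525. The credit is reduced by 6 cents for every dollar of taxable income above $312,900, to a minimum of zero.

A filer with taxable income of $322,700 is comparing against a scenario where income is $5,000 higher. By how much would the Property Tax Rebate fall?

$300

At $322,700 — 6% of the $9,800 excess over $312,900 is $588; credit = $9,525 − $588 = $8,937.
At $327,700 — 6% of the $14,800 excess over $312,900 is $888; credit = $9,525 − $888 = $8,637.
Lost: $8,937 − $8,637 = $300.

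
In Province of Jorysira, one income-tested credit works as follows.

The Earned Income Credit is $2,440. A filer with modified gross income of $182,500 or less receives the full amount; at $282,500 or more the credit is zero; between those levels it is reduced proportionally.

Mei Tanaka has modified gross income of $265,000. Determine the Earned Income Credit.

Earned Income Credit: $265,000 is $82,500 into a $100,000 phase-out range, leaving 17,500/100,000 of the credit: $2,440 × 17,500/100,000 = $427.

$427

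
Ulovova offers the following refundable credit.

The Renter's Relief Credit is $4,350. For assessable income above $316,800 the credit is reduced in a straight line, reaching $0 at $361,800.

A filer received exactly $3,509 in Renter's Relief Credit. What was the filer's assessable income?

$3,509 is 3,509/4,350 of the full $4,350, so 841/4,350 of the $45,000 range has been used: income = $316,800 + $45,000 × 841/4,350 = $325,500.

$325,500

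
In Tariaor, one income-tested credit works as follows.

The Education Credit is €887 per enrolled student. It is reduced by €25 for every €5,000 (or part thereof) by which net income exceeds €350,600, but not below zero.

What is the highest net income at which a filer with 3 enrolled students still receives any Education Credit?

€880,600

Full credit = 3 × €887 = €2,661.
After 106 increments the reduction is 106 × €25 = €2,650, leaving €11; one more increment wipes it out. Increment 106 ends at excess 106 × €5,000 = €530,000, so the highest qualifying income is €350,600 + €530,000 = €880,600.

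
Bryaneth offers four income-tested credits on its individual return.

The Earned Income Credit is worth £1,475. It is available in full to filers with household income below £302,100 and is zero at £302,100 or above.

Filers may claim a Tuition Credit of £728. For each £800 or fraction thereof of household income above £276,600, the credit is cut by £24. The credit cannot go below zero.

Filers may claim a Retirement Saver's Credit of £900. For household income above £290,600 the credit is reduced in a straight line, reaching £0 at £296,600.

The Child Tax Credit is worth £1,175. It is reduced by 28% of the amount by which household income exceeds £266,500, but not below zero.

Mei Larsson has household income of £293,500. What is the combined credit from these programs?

£2,140

Earned Income Credit: £293,500 is below the £302,100 cutoff, so the full £1,475 applies.
Tuition Credit: income exceeds £276,600 by £16,900, which is 22 full-or-partial £800 increments; reduction = 22 × £24 = £528, leaving £200.
Retirement Saver's Credit: £293,500 is £2,900 into a £6,000 phase-out range, leaving 3,100/6,000 of the credit: £900 × 3,100/6,000 = £465.
Child Tax Credit: 28% of the £27,000 excess over £266,500 is £7,560 ≥ base, so the credit is £0.
Total: £1,475 + £200 + £465 + £0 = £2,140.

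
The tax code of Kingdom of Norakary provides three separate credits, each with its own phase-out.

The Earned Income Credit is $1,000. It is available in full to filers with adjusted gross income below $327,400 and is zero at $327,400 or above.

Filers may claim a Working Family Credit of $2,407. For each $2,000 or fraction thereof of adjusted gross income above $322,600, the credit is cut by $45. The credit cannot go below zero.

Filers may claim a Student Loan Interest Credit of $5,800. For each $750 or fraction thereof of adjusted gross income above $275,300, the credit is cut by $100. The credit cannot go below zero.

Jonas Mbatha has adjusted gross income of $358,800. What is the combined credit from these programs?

$1,552

Earned Income Credit: $358,800 meets or exceeds the $327,400 cutoff, so the credit is $0.
Working Family Credit: income exceeds $322,600 by $36,200, which is 19 full-or-partial $2,000 increments; reduction = 19 × $45 = $855, leaving $1,552.
Student Loan Interest Credit: income exceeds $275,300 by $83,500 → 112 increments × $100 = $11,200 ≥ base, so the credit is $0.
Total: $0 + $1,552 + $0 = $1,552.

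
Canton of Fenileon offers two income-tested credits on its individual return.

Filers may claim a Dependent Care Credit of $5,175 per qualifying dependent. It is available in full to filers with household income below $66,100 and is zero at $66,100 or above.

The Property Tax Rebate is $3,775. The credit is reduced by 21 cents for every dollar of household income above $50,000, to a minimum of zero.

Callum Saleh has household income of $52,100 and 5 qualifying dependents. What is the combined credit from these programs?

Dependent Care Credit: base = 5 × $5,175 = $25,875. $52,100 is below the $66,100 cutoff, so the full $25,875 applies.
Property Tax Rebate: 21% of the $2,100 excess over $50,000 is $441; credit = $3,775 − $441 = $3,334.
Total: $25,875 + $3,334 = $29,209.

$29,209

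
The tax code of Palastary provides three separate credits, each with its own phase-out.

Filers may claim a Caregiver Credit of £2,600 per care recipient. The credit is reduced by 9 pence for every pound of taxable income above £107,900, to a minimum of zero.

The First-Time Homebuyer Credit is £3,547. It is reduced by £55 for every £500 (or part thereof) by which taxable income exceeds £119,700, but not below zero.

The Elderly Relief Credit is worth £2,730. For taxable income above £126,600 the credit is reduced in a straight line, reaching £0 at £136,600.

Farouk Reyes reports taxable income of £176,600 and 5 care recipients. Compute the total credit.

Caregiver Credit: base = 5 × £2,600 = £13,000. 9% of the £68,700 excess over £107,900 is £6,183; credit = £13,000 − £6,183 = £6,817.
First-Time Homebuyer Credit: income exceeds £119,700 by £56,900 → 114 increments × £55 = £6,270 ≥ base, so the credit is £0.
Elderly Relief Credit: £176,600 is at or above £136,600, so the credit is £0.
Total: £6,817 + £0 + £0 = £6,817.

£6,817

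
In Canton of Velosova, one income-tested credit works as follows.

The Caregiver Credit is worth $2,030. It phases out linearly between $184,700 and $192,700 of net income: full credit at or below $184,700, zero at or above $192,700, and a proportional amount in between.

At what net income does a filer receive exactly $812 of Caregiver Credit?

$189,500

$812 is 812/2,030 of the full $2,030, so 1,218/2,030 of the $8,000 range has been used: income = $184,700 + $8,000 × 1,218/2,030 = $189,500.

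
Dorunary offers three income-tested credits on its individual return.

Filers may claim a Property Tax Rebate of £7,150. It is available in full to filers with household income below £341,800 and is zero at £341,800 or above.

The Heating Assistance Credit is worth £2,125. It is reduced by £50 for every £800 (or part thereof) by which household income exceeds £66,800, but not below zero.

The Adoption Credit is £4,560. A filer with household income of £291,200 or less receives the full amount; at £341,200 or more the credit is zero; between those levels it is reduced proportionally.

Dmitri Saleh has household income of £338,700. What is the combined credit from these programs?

Property Tax Rebate: £338,700 is below the £341,800 cutoff, so the full £7,150 applies.
Heating Assistance Credit: income exceeds £66,800 by £271,900 → 340 increments × £50 = £17,000 ≥ base, so the credit is £0.
Adoption Credit: £338,700 is £47,500 into a £50,000 phase-out range, leaving 2,500/50,000 of the credit: £4,560 × 2,500/50,000 = £228.
Total: £7,150 + £0 + £228 = £7,378.

£7,378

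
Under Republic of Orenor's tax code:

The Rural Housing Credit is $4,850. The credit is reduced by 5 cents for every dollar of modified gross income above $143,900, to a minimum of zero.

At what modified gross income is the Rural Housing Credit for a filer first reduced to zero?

$240,900

The credit falls by 5% of each dollar above $143,900, so it reaches zero when the excess is $4,850 / 5% = $97,000: income = $143,900 + $97,000 = $240,900.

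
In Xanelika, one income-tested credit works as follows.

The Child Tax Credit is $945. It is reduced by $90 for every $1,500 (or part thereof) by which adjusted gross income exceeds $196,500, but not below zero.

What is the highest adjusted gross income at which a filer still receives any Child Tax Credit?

$211,500

After 10 increments the reduction is 10 × $90 = $900, leaving $45; one more increment wipes it out. Increment 10 ends at excess 10 × $1,500 = $15,000, so the highest qualifying income is $196,500 + $15,000 = $211,500.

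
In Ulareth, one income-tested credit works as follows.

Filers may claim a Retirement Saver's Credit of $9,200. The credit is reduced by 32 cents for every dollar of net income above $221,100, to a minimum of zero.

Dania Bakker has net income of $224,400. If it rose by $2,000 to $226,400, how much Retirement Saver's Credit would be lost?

$640

At $224,400 — 32% of the $3,300 excess over $221,100 is $1,056; credit = $9,200 − $1,056 = $8,144.
At $226,400 — 32% of the $5,300 excess over $221,100 is $1,696; credit = $9,200 − $1,696 = $7,504.
Lost: $8,144 − $7,504 = $640.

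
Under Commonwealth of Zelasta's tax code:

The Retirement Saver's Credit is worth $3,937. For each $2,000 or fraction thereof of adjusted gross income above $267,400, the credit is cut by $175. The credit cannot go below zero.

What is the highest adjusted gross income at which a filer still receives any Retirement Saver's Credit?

After 22 increments the reduction is 22 × $175 = $3,850, leaving $87; one more increment wipes it out. Increment 22 ends at excess 22 × $2,000 = $44,000, so the highest qualifying income is $267,400 + $44,000 = $311,400.

$311,400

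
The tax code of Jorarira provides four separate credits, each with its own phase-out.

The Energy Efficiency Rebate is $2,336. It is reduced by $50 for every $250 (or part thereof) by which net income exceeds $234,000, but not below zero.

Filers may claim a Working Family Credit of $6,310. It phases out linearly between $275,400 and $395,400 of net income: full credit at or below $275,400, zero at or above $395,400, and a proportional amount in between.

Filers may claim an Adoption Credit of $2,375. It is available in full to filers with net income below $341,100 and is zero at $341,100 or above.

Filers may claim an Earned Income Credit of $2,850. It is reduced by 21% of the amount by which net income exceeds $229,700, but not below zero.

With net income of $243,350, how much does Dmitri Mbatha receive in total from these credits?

Energy Efficiency Rebate: income exceeds $234,000 by $9,350, which is 38 full-or-partial $250 increments; reduction = 38 × $50 = $1,900, leaving $436.
Working Family Credit: $243,350 is at or below the $275,400 threshold, so the full $6,310 applies.
Adoption Credit: $243,350 is below the $341,100 cutoff, so the full $2,375 applies.
Earned Income Credit: 21% of the $13,650 excess over $229,700 is $2,866.50 ≥ base, so the credit is $0.
Total: $436 + $6,310 + $2,375 + $0 = $9,121.

$9,121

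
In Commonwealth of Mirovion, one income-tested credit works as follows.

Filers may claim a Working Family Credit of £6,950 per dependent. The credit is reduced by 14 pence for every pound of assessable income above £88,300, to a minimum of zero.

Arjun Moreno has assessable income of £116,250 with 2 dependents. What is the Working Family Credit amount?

Working Family Credit: base = 2 × £6,950 = £13,900. 14% of the £27,950 excess over £88,300 is £3,913; credit = £13,900 − £3,913 = £9,987.

£9,987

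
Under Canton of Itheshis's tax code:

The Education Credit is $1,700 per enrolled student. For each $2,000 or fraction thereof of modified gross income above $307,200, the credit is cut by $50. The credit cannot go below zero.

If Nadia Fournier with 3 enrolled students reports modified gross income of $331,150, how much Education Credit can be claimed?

$4,500

Education Credit: base = 3 × $1,700 = $5,100. income exceeds $307,200 by $23,950, which is 12 full-or-partial $2,000 increments; reduction = 12 × $50 = $600, leaving $4,500.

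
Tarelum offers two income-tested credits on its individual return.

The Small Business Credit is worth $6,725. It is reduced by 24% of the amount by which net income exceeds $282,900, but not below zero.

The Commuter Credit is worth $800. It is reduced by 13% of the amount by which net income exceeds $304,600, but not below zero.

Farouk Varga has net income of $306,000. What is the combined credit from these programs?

Small Business Credit: 24% of the $23,100 excess over $282,900 is $5,544; credit = $6,725 − $5,544 = $1,181.
Commuter Credit: 13% of the $1,400 excess over $304,600 is $182; credit = $800 − $182 = $618.
Total: $1,181 + $618 = $1,799.

$1,799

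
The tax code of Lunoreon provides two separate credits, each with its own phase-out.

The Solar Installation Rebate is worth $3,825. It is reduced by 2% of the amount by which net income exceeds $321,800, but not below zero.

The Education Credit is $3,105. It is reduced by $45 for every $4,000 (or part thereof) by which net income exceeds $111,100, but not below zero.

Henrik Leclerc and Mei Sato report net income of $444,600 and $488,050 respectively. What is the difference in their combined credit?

Henrik ($444,600): Solar Installation Rebate: 2% of the $122,800 excess over $321,800 is $2,456; credit = $3,825 − $2,456 = $1,369. Education Credit: income exceeds $111,100 by $333,500 → 84 increments × $45 = $3,780 ≥ base, so the credit is $0. total $1,369 + $0 = $1,369
Mei ($488,050): Solar Installation Rebate: 2% of the $166,250 excess over $321,800 is $3,325; credit = $3,825 − $3,325 = $500. Education Credit: income exceeds $111,100 by $376,950 → 95 increments × $45 = $4,275 ≥ base, so the credit is $0. total $500 + $0 = $500
Difference: |$1,369 − $500| = $869.

$869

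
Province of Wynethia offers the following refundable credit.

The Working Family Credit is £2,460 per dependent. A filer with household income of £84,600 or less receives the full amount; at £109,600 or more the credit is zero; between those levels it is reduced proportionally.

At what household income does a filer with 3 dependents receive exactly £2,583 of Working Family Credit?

£100,850

Full credit = 3 × £2,460 = £7,380.
£2,583 is 2,583/7,380 of the full £7,380, so 4,797/7,380 of the £25,000 range has been used: income = £84,600 + £25,000 × 4,797/7,380 = £100,850.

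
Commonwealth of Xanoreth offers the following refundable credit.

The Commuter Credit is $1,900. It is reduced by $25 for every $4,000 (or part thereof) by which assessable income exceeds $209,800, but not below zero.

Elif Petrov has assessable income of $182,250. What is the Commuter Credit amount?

$1,900

Commuter Credit: $182,250 is at or below the $209,800 threshold, so the full $1,900 applies.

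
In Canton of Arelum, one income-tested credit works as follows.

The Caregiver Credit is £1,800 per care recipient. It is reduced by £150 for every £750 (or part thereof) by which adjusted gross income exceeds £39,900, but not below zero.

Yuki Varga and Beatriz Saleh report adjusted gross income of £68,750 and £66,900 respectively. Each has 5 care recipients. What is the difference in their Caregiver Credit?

Yuki (£68,750): Caregiver Credit: base = 5 × £1,800 = £9,000. income exceeds £39,900 by £28,850, which is 39 full-or-partial £750 increments; reduction = 39 × £150 = £5,850, leaving £3,150.
Beatriz (£66,900): Caregiver Credit: base = 5 × £1,800 = £9,000. income exceeds £39,900 by £27,000, which is 36 full-or-partial £750 increments; reduction = 36 × £150 = £5,400, leaving £3,600.
Difference: |£3,150 − £3,600| = £450.

£450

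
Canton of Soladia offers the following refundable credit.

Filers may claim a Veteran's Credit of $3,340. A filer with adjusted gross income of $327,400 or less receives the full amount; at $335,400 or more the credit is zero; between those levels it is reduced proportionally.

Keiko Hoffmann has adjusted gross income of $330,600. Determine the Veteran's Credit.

Veteran's Credit: $330,600 is $3,200 into a $8,000 phase-out range, leaving 4,800/8,000 of the credit: $3,340 × 4,800/8,000 = $2,004.

$2,004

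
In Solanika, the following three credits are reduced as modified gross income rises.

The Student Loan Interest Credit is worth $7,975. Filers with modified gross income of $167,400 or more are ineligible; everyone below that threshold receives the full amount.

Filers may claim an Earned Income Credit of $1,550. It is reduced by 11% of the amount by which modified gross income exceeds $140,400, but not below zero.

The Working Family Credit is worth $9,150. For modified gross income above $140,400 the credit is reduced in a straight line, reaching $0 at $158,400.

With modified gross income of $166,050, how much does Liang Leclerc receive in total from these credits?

$7,975

Student Loan Interest Credit: $166,050 is below the $167,400 cutoff, so the full $7,975 applies.
Earned Income Credit: 11% of the $25,650 excess over $140,400 is $2,821.50 ≥ base, so the credit is $0.
Working Family Credit: $166,050 is at or above $158,400, so the credit is $0.
Total: $7,975 + $0 + $0 = $7,975.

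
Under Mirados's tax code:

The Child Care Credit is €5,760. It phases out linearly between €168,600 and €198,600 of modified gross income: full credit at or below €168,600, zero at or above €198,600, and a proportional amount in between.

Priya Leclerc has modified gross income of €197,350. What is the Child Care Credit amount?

€240

Child Care Credit: €197,350 is €28,750 into a €30,000 phase-out range, leaving 1,250/30,000 of the credit: €5,760 × 1,250/30,000 = €240.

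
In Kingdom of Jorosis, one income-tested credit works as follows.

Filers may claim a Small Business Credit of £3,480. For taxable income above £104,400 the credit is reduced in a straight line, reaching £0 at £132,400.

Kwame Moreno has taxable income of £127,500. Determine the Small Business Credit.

Small Business Credit: £127,500 is £23,100 into a £28,000 phase-out range, leaving 4,900/28,000 of the credit: £3,480 × 4,900/28,000 = £609.

£609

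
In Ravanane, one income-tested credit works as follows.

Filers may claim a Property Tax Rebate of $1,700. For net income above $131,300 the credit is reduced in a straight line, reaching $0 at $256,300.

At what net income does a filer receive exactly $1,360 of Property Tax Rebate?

$1,360 is 1,360/1,700 of the full $1,700, so 340/1,700 of the $125,000 range has been used: income = $131,300 + $125,000 × 340/1,700 = $156,300.

$156,300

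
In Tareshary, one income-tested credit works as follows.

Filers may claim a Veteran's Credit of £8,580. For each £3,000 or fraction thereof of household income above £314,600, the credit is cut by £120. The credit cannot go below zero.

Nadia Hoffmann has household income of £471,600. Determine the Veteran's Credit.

Veteran's Credit: income exceeds £314,600 by £157,000, which is 53 full-or-partial £3,000 increments; reduction = 53 × £120 = £6,360, leaving £2,220.

£2,220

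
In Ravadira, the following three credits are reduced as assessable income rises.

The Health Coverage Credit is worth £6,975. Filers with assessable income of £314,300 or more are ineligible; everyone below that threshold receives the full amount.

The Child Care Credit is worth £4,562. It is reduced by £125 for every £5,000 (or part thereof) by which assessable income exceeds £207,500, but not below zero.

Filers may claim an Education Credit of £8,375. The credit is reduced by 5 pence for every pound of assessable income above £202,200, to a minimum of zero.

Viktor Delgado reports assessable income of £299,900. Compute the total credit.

Health Coverage Credit: £299,900 is below the £314,300 cutoff, so the full £6,975 applies.
Child Care Credit: income exceeds £207,500 by £92,400, which is 19 full-or-partial £5,000 increments; reduction = 19 × £125 = £2,375, leaving £2,187.
Education Credit: 5% of the £97,700 excess over £202,200 is £4,885; credit = £8,375 − £4,885 = £3,490.
Total: £6,975 + £2,187 + £3,490 = £12,652.

£12,652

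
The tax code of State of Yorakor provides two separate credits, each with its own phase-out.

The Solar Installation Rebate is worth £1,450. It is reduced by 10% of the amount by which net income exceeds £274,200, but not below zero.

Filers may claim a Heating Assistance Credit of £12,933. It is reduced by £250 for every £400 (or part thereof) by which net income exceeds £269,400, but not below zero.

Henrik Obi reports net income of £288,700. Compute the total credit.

£683

Solar Installation Rebate: 10% of the £14,500 excess over £274,200 is £1,450 ≥ base, so the credit is £0.
Heating Assistance Credit: income exceeds £269,400 by £19,300, which is 49 full-or-partial £400 increments; reduction = 49 × £250 = £12,250, leaving £683.
Total: £0 + £683 = £683.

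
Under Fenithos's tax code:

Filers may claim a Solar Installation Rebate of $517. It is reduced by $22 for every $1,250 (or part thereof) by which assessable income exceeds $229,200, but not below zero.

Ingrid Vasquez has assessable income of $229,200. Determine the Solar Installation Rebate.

Solar Installation Rebate: $229,200 is at or below the $229,200 threshold, so the full $517 applies.

$517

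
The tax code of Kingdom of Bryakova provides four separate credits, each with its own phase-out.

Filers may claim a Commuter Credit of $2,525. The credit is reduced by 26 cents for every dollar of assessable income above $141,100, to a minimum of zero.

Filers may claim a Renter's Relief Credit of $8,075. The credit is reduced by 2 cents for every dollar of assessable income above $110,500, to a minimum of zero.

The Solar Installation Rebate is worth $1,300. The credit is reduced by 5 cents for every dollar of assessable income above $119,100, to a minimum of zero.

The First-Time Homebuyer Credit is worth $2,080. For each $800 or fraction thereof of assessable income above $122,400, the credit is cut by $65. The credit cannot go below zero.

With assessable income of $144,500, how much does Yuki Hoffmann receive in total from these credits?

$9,326

Commuter Credit: 26% of the $3,400 excess over $141,100 is $884; credit = $2,525 − $884 = $1,641.
Renter's Relief Credit: 2% of the $34,000 excess over $110,500 is $680; credit = $8,075 − $680 = $7,395.
Solar Installation Rebate: 5% of the $25,400 excess over $119,100 is $1,270; credit = $1,300 − $1,270 = $30.
First-Time Homebuyer Credit: income exceeds $122,400 by $22,100, which is 28 full-or-partial $800 increments; reduction = 28 × $65 = $1,820, leaving $260.
Total: $1,641 + $7,395 + $30 + $260 = $9,326.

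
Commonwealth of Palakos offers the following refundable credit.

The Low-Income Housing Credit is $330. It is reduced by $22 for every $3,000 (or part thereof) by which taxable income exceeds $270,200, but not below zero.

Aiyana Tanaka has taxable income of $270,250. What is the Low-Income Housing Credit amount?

Low-Income Housing Credit: income exceeds $270,200 by $50, which is 1 full-or-partial $3,000 increment; reduction = 1 × $22 = $22, leaving $308.

$308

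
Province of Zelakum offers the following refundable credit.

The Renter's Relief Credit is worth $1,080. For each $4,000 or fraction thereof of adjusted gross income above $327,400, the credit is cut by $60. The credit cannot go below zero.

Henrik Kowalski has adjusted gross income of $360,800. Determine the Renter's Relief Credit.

$540

Renter's Relief Credit: income exceeds $327,400 by $33,400, which is 9 full-or-partial $4,000 increments; reduction = 9 × $60 = $540, leaving $540.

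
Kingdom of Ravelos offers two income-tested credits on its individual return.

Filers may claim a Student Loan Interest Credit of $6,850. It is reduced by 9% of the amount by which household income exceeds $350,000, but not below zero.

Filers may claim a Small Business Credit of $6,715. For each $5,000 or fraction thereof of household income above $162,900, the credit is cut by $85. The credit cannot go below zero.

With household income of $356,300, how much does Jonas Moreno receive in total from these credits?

$9,683

Student Loan Interest Credit: 9% of the $6,300 excess over $350,000 is $567; credit = $6,850 − $567 = $6,283.
Small Business Credit: income exceeds $162,900 by $193,400, which is 39 full-or-partial $5,000 increments; reduction = 39 × $85 = $3,315, leaving $3,400.
Total: $6,283 + $3,400 = $9,683.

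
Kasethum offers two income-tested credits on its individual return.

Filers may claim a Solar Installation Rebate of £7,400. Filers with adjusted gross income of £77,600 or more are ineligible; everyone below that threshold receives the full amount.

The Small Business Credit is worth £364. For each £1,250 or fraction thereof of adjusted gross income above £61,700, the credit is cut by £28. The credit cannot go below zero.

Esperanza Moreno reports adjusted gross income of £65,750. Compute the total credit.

Solar Installation Rebate: £65,750 is below the £77,600 cutoff, so the full £7,400 applies.
Small Business Credit: income exceeds £61,700 by £4,050, which is 4 full-or-partial £1,250 increments; reduction = 4 × £28 = £112, leaving £252.
Total: £7,400 + £252 = £7,652.

£7,652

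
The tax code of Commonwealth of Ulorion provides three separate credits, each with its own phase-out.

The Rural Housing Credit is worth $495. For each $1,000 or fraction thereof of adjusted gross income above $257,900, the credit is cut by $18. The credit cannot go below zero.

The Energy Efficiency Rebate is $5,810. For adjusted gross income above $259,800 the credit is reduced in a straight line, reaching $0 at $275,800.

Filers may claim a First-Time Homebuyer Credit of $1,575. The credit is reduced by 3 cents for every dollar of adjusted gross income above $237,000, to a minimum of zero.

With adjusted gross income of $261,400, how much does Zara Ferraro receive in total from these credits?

Rural Housing Credit: income exceeds $257,900 by $3,500, which is 4 full-or-partial $1,000 increments; reduction = 4 × $18 = $72, leaving $423.
Energy Efficiency Rebate: $261,400 is $1,600 into a $16,000 phase-out range, leaving 14,400/16,000 of the credit: $5,810 × 14,400/16,000 = $5,229.
First-Time Homebuyer Credit: 3% of the $24,400 excess over $237,000 is $732; credit = $1,575 − $732 = $843.
Total: $423 + $5,229 + $843 = $6,495.

$6,495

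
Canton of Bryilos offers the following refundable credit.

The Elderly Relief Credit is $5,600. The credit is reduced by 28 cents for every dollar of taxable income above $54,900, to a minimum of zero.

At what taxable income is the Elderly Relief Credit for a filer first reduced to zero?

$74,900

The credit falls by 28% of each dollar above $54,900, so it reaches zero when the excess is $5,600 / 28% = $20,000: income = $54,900 + $20,000 = $74,900.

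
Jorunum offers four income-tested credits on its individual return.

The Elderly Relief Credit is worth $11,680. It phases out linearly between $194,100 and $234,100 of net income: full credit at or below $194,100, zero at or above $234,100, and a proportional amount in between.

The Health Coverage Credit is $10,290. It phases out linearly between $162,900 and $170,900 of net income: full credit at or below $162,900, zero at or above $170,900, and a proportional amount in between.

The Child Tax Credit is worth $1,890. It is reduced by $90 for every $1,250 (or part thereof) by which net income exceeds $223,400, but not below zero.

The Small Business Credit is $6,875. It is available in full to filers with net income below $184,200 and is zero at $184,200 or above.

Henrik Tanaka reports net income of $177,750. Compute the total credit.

$20,445

Elderly Relief Credit: $177,750 is at or below the $194,100 threshold, so the full $11,680 applies.
Health Coverage Credit: $177,750 is at or above $170,900, so the credit is $0.
Child Tax Credit: $177,750 is at or below the $223,400 threshold, so the full $1,890 applies.
Small Business Credit: $177,750 is below the $184,200 cutoff, so the full $6,875 applies.
Total: $11,680 + $0 + $1,890 + $6,875 = $20,445.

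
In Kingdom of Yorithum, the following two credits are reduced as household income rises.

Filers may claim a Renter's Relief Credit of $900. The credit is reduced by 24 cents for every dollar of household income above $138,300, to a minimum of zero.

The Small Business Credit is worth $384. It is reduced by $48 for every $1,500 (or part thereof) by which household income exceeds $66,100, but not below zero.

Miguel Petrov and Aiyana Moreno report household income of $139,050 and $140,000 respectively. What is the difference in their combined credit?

Miguel ($139,050): Renter's Relief Credit: 24% of the $750 excess over $138,300 is $180; credit = $900 − $180 = $720. Small Business Credit: income exceeds $66,100 by $72,950 → 49 increments × $48 = $2,352 ≥ base, so the credit is $0. total $720 + $0 = $720
Aiyana ($140,000): Renter's Relief Credit: 24% of the $1,700 excess over $138,300 is $408; credit = $900 − $408 = $492. Small Business Credit: income exceeds $66,100 by $73,900 → 50 increments × $48 = $2,400 ≥ base, so the credit is $0. total $492 + $0 = $492
Difference: |$720 − $492| = $228.

$228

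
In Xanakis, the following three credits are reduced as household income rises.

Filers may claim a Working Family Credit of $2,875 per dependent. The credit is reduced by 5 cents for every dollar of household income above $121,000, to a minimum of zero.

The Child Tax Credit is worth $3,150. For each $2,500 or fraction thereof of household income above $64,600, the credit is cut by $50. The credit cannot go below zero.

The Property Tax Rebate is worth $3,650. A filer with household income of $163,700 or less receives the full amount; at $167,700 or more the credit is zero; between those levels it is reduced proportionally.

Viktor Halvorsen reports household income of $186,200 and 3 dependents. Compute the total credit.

Working Family Credit: base = 3 × $2,875 = $8,625. 5% of the $65,200 excess over $121,000 is $3,260; credit = $8,625 − $3,260 = $5,365.
Child Tax Credit: income exceeds $64,600 by $121,600, which is 49 full-or-partial $2,500 increments; reduction = 49 × $50 = $2,450, leaving $700.
Property Tax Rebate: $186,200 is at or above $167,700, so the credit is $0.
Total: $5,365 + $700 + $0 = $6,065.

$6,065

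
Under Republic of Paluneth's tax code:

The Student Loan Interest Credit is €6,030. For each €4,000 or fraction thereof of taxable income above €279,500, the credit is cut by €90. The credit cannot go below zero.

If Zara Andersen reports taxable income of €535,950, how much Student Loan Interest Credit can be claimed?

Student Loan Interest Credit: income exceeds €279,500 by €256,450, which is 65 full-or-partial €4,000 increments; reduction = 65 × €90 = €5,850, leaving €180.

€180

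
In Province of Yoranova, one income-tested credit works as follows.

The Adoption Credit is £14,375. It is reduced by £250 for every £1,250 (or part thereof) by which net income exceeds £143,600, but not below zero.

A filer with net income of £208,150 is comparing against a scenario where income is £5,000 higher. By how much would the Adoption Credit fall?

£1,000

At £208,150 — income exceeds £143,600 by £64,550, which is 52 full-or-partial £1,250 increments; reduction = 52 × £250 = £13,000, leaving £1,375.
At £213,150 — income exceeds £143,600 by £69,550, which is 56 full-or-partial £1,250 increments; reduction = 56 × £250 = £14,000, leaving £375.
Lost: £1,375 − £375 = £1,000.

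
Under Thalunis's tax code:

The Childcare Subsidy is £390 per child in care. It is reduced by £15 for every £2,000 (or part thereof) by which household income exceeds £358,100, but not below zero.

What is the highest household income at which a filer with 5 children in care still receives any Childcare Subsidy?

Full credit = 5 × £390 = £1,950.
After 129 increments the reduction is 129 × £15 = £1,935, leaving £15; one more increment wipes it out. Increment 129 ends at excess 129 × £2,000 = £258,000, so the highest qualifying income is £358,100 + £258,000 = £616,100.

£616,100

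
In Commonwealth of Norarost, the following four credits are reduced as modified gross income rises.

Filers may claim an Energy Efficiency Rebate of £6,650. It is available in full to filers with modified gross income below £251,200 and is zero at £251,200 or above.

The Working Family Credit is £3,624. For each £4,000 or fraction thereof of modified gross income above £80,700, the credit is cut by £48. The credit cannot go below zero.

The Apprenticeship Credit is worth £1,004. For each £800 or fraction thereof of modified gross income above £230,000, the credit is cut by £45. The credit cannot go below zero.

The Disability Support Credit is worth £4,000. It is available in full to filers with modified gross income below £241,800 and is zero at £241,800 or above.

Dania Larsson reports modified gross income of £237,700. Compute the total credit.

£12,908

Energy Efficiency Rebate: £237,700 is below the £251,200 cutoff, so the full £6,650 applies.
Working Family Credit: income exceeds £80,700 by £157,000, which is 40 full-or-partial £4,000 increments; reduction = 40 × £48 = £1,920, leaving £1,704.
Apprenticeship Credit: income exceeds £230,000 by £7,700, which is 10 full-or-partial £800 increments; reduction = 10 × £45 = £450, leaving £554.
Disability Support Credit: £237,700 is below the £241,800 cutoff, so the full £4,000 applies.
Total: £6,650 + £1,704 + £554 + £4,000 = £12,908.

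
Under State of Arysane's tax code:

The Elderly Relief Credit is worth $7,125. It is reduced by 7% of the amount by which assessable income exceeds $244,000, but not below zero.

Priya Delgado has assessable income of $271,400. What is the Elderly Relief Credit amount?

$5,207

Elderly Relief Credit: 7% of the $27,400 excess over $244,000 is $1,918; credit = $7,125 − $1,918 = $5,207.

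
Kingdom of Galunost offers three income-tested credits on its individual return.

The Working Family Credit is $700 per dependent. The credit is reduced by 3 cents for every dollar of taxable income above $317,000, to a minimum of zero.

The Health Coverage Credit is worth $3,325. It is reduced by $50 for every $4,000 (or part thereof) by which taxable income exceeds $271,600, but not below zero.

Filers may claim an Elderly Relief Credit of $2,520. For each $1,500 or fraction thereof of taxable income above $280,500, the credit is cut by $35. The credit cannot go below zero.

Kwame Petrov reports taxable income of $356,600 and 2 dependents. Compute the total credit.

Working Family Credit: base = 2 × $700 = $1,400. 3% of the $39,600 excess over $317,000 is $1,188; credit = $1,400 − $1,188 = $212.
Health Coverage Credit: income exceeds $271,600 by $85,000, which is 22 full-or-partial $4,000 increments; reduction = 22 × $50 = $1,100, leaving $2,225.
Elderly Relief Credit: income exceeds $280,500 by $76,100, which is 51 full-or-partial $1,500 increments; reduction = 51 × $35 = $1,785, leaving $735.
Total: $212 + $2,225 + $735 = $3,172.

$3,172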